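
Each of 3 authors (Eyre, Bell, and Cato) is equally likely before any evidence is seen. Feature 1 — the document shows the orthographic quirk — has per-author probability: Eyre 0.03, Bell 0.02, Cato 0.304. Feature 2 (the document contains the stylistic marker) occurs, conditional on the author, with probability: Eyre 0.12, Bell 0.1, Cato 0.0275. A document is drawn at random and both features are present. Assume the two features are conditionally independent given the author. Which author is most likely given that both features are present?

Cato

With a uniform prior (1/3 each), posterior ∝ likelihood:
  Eyre: 0.03 × 0.12 = 0.0036
  Bell: 0.02 × 0.1 = 0.002
  Cato: 0.304 × 0.0275 = 0.00836
Normalizing constant = 0.01396.
Largest term belongs to Cato, so Cato is most probable.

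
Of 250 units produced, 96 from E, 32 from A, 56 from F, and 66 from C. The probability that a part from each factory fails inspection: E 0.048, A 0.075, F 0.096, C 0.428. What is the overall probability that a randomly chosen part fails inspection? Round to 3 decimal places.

0.163

By Bayes' rule, posterior ∝ prior × likelihood:
  E: 0.384 × 0.048 = 0.018432
  A: 0.128 × 0.075 = 0.0096
  F: 0.224 × 0.096 = 0.021504
  C: 0.264 × 0.428 = 0.112992
P(nonconforming) = 0.018432 + 0.0096 + 0.021504 + 0.112992 = 0.162528 → 0.163.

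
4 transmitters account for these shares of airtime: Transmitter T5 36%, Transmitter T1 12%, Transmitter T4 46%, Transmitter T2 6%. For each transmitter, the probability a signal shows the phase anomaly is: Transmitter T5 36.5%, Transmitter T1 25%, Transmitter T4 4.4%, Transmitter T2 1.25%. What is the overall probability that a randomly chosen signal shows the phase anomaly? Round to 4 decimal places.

0.1824

Compute prior × likelihood for every hypothesis:
  Transmitter T5: 0.36 × 0.365 = 0.1314
  Transmitter T1: 0.12 × 0.25 = 0.03
  Transmitter T4: 0.46 × 0.044 = 0.02024
  Transmitter T2: 0.06 × 0.0125 = 0.00075
P(anomaly) = 0.1314 + 0.03 + 0.02024 + 0.00075 = 0.18239 → 0.1824.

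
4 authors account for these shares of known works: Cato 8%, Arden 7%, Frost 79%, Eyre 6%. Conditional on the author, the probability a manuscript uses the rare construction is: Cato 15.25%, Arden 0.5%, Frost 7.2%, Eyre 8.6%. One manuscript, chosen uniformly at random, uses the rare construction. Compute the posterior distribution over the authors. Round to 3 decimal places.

Prior × likelihood for each hypothesis:
  Cato: 0.08 × 0.1525 = 0.0122
  Arden: 0.07 × 0.005 = 0.00035
  Frost: 0.79 × 0.072 = 0.05688
  Eyre: 0.06 × 0.086 = 0.00516
Total = 0.07459.
P(Cato | rare-form) = 0.0122/0.07459 ≈ 0.164
P(Arden | rare-form) = 0.00035/0.07459 ≈ 0.005
P(Frost | rare-form) = 0.05688/0.07459 ≈ 0.763
P(Eyre | rare-form) = 0.00516/0.07459 ≈ 0.069

Cato 0.164, Arden 0.005, Frost 0.763, Eyre 0.069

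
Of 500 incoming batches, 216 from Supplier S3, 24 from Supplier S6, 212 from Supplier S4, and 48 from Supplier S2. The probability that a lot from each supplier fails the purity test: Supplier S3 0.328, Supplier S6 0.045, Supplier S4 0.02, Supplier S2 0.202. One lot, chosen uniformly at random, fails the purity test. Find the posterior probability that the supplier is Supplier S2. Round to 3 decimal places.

By Bayes' rule, posterior ∝ prior × likelihood:
  Supplier S3: 0.432 × 0.328 = 0.141696
  Supplier S6: 0.048 × 0.045 = 0.00216
  Supplier S4: 0.424 × 0.02 = 0.00848
  Supplier S2: 0.096 × 0.202 = 0.019392
Normalizing constant = 0.171728.
P(Supplier S2 | evidence) = 0.019392 / 0.171728 ≈ 0.113.

0.113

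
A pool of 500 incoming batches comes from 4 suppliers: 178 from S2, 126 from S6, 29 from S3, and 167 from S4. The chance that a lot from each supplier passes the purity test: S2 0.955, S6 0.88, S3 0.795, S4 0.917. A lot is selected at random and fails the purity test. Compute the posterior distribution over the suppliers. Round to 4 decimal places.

S2 0.1866, S6 0.3522, S3 0.1385, S4 0.3228

Taking complements, P(off-spec | each) = S2 0.045, S6 0.12, S3 0.205, S4 0.083.
Compute prior × likelihood for every hypothesis:
  S2: 0.356 × 0.045 = 0.01602
  S6: 0.252 × 0.12 = 0.03024
  S3: 0.058 × 0.205 = 0.01189
  S4: 0.334 × 0.083 = 0.027722
Normalizing constant = 0.085872.
P(S2 | off-spec) = 0.01602/0.085872 ≈ 0.1866
P(S6 | off-spec) = 0.03024/0.085872 ≈ 0.3522
P(S3 | off-spec) = 0.01189/0.085872 ≈ 0.1385
P(S4 | off-spec) = 0.027722/0.085872 ≈ 0.3228
(Check: 0.1866+0.3522+0.1385+0.3228 = 1.0001.)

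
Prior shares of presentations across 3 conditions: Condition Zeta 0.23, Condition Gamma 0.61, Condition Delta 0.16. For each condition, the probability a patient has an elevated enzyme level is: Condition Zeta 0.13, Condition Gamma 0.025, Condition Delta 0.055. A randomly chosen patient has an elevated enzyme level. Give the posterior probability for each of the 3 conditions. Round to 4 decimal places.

Unnormalized posteriors (prior × likelihood):
  Condition Zeta: 0.23 × 0.13 = 0.0299
  Condition Gamma: 0.61 × 0.025 = 0.01525
  Condition Delta: 0.16 × 0.055 = 0.0088
Total = 0.05395.
P(Condition Zeta | elevated) = 0.0299/0.05395 ≈ 0.5542
P(Condition Gamma | elevated) = 0.01525/0.05395 ≈ 0.2827
P(Condition Delta | elevated) = 0.0088/0.05395 ≈ 0.1631
(Check: 0.5542+0.2827+0.1631 = 1.0000.)

Condition Zeta 0.5542, Condition Gamma 0.2827, Condition Delta 0.1631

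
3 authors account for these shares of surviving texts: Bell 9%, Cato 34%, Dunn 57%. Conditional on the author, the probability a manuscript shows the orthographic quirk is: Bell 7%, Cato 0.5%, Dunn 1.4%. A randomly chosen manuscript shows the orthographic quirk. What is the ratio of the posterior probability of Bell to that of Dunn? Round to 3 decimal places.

Compute prior × likelihood for every hypothesis:
  Bell: 0.09 × 0.07 = 0.0063
  Cato: 0.34 × 0.005 = 0.0017
  Dunn: 0.57 × 0.014 = 0.00798
Total = 0.01598.
The ratio is 0.0063 / 0.00798 (the normalizer cancels) = 0.789.

0.789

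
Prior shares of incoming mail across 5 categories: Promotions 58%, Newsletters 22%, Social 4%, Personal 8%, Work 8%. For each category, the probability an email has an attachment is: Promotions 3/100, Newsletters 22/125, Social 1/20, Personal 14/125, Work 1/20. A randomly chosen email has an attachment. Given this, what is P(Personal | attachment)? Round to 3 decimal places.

0.126

Prior × likelihood for each hypothesis:
  Promotions: 0.58 × 0.03 = 0.0174
  Newsletters: 0.22 × 0.176 = 0.03872
  Social: 0.04 × 0.05 = 0.002
  Personal: 0.08 × 0.112 = 0.00896
  Work: 0.08 × 0.05 = 0.004
Normalizing constant = 0.07108.
P(Personal | evidence) = 0.00896 / 0.07108 ≈ 0.126.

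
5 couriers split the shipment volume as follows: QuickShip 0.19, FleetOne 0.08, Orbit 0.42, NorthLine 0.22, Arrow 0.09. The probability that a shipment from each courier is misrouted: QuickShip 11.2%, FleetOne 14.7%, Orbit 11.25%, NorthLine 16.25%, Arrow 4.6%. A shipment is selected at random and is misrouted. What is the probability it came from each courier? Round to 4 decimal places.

QuickShip 0.1771, FleetOne 0.0979, Orbit 0.3932, NorthLine 0.2975, Arrow 0.0344

By Bayes' rule, posterior ∝ prior × likelihood:
  QuickShip: 0.19 × 0.112 = 0.02128
  FleetOne: 0.08 × 0.147 = 0.01176
  Orbit: 0.42 × 0.1125 = 0.04725
  NorthLine: 0.22 × 0.1625 = 0.03575
  Arrow: 0.09 × 0.046 = 0.00414
Total = 0.12018.
P(QuickShip | misrouted) = 0.02128/0.12018 ≈ 0.1771
P(FleetOne | misrouted) = 0.01176/0.12018 ≈ 0.0979
P(Orbit | misrouted) = 0.04725/0.12018 ≈ 0.3932
P(NorthLine | misrouted) = 0.03575/0.12018 ≈ 0.2975
P(Arrow | misrouted) = 0.00414/0.12018 ≈ 0.0344
(Check: 0.1771+0.0979+0.3932+0.2975+0.0344 = 1.0001.)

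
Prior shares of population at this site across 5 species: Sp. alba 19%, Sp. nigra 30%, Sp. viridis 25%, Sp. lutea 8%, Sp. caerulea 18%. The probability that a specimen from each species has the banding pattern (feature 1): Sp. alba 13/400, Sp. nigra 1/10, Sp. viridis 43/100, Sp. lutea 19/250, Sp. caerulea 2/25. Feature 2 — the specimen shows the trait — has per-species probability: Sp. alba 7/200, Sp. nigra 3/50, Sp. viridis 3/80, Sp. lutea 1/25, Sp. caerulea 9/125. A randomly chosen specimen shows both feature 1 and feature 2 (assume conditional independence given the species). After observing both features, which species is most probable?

Sp. viridis

By Bayes' rule, posterior ∝ prior × likelihood:
  Sp. alba: 0.19 × 0.0325 × 0.035 = 0.000216125
  Sp. nigra: 0.3 × 0.1 × 0.06 = 0.0018
  Sp. viridis: 0.25 × 0.43 × 0.0375 = 0.00403125
  Sp. lutea: 0.08 × 0.076 × 0.04 = 0.0002432
  Sp. caerulea: 0.18 × 0.08 × 0.072 = 0.0010368
Normalizing constant = 0.007327375.
Largest term belongs to Sp. viridis, so Sp. viridis is most probable.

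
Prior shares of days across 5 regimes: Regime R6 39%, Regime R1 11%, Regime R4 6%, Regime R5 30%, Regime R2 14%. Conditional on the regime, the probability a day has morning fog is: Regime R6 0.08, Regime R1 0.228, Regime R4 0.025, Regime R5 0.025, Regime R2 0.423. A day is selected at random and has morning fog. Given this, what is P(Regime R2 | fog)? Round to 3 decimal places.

By Bayes' rule, posterior ∝ prior × likelihood:
  Regime R6: 0.39 × 0.08 = 0.0312
  Regime R1: 0.11 × 0.228 = 0.02508
  Regime R4: 0.06 × 0.025 = 0.0015
  Regime R5: 0.3 × 0.025 = 0.0075
  Regime R2: 0.14 × 0.423 = 0.05922
Total = 0.1245.
P(Regime R2 | evidence) = 0.05922 / 0.1245 ≈ 0.476.

0.476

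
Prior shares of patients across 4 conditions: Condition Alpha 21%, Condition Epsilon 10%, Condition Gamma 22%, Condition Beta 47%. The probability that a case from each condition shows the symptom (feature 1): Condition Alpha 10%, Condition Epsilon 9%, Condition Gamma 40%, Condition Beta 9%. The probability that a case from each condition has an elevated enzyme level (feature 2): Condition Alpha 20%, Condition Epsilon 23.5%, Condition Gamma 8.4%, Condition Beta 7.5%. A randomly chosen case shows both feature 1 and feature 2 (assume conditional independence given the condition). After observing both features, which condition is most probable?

Compute prior × likelihood for every hypothesis:
  Condition Alpha: 0.21 × 0.1 × 0.2 = 0.0042
  Condition Epsilon: 0.1 × 0.09 × 0.235 = 0.002115
  Condition Gamma: 0.22 × 0.4 × 0.084 = 0.007392
  Condition Beta: 0.47 × 0.09 × 0.075 = 0.0031725
Normalizing constant = 0.0168795.
Largest term belongs to Condition Gamma, so Condition Gamma is most probable.

Condition Gamma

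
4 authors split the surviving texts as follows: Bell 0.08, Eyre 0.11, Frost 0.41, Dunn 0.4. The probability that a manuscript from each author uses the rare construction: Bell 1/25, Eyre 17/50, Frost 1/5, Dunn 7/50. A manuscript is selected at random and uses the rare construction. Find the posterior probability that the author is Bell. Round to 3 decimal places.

0.018

Compute prior × likelihood for every hypothesis:
  Bell: 0.08 × 0.04 = 0.0032
  Eyre: 0.11 × 0.34 = 0.0374
  Frost: 0.41 × 0.2 = 0.082
  Dunn: 0.4 × 0.14 = 0.056
Normalizing constant = 0.1786.
P(Bell | evidence) = 0.0032 / 0.1786 ≈ 0.018.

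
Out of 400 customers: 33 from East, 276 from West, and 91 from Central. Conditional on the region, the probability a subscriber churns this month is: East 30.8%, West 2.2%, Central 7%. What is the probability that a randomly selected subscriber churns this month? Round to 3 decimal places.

0.057

Unnormalized posteriors (prior × likelihood):
  East: 0.0825 × 0.308 = 0.02541
  West: 0.69 × 0.022 = 0.01518
  Central: 0.2275 × 0.07 = 0.015925
P(churn) = 0.02541 + 0.01518 + 0.015925 = 0.056515 → 0.057.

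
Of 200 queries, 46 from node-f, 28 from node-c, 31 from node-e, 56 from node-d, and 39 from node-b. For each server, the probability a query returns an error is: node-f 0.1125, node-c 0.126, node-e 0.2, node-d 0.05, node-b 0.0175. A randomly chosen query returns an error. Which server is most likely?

node-e

Unnormalized posteriors (prior × likelihood):
  node-f: 0.23 × 0.1125 = 0.025875
  node-c: 0.14 × 0.126 = 0.01764
  node-e: 0.155 × 0.2 = 0.031
  node-d: 0.28 × 0.05 = 0.014
  node-b: 0.195 × 0.0175 = 0.0034125
Total = 0.0919275.
Largest term belongs to node-e, so node-e is most probable.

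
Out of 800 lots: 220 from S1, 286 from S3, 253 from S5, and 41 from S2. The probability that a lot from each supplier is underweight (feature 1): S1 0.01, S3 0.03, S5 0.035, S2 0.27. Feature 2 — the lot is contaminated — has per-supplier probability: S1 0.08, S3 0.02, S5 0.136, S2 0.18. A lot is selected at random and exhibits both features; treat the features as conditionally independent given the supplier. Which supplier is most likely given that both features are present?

By Bayes' rule, posterior ∝ prior × likelihood:
  S1: 0.275 × 0.01 × 0.08 = 0.00022
  S3: 0.3575 × 0.03 × 0.02 = 0.0002145
  S5: 0.31625 × 0.035 × 0.136 = 0.00150535
  S2: 0.05125 × 0.27 × 0.18 = 0.00249075
Normalizing constant = 0.0044306.
Largest term belongs to S2, so S2 is most probable.

S2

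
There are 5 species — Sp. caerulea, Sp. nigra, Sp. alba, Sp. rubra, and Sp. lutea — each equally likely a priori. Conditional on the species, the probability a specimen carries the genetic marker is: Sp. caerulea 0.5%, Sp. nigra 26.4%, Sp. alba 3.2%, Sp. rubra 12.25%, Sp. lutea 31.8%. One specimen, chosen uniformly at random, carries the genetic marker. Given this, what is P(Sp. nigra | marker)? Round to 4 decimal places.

0.3560

With a uniform prior (1/5 each), posterior ∝ likelihood:
  Sp. caerulea: 0.005
  Sp. nigra: 0.264
  Sp. alba: 0.032
  Sp. rubra: 0.1225
  Sp. lutea: 0.318
Total = 0.7415.
P(Sp. nigra | evidence) = 0.264 / 0.7415 ≈ 0.3560.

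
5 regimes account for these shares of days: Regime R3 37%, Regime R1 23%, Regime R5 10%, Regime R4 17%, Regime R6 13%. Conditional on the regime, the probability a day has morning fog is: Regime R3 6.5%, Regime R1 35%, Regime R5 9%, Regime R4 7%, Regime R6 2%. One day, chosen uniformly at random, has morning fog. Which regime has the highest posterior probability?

Prior × likelihood for each hypothesis:
  Regime R3: 0.37 × 0.065 = 0.02405
  Regime R1: 0.23 × 0.35 = 0.0805
  Regime R5: 0.1 × 0.09 = 0.009
  Regime R4: 0.17 × 0.07 = 0.0119
  Regime R6: 0.13 × 0.02 = 0.0026
Total = 0.12805.
Largest term belongs to Regime R1, so Regime R1 is most probable.

Regime R1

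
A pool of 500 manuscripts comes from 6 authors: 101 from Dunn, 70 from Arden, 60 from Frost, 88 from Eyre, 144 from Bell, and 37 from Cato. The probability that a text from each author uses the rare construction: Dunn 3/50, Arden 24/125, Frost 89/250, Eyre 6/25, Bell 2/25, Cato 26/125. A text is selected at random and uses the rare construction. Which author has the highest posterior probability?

Compute prior × likelihood for every hypothesis:
  Dunn: 0.202 × 0.06 = 0.01212
  Arden: 0.14 × 0.192 = 0.02688
  Frost: 0.12 × 0.356 = 0.04272
  Eyre: 0.176 × 0.24 = 0.04224
  Bell: 0.288 × 0.08 = 0.02304
  Cato: 0.074 × 0.208 = 0.015392
Normalizing constant = 0.162392.
Largest term belongs to Frost, so Frost is most probable.

Frost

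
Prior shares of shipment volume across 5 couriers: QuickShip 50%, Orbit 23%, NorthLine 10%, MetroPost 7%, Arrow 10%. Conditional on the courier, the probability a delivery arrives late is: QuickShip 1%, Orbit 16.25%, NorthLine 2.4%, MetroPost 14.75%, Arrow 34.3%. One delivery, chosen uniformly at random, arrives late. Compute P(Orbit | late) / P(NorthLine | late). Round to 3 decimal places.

Unnormalized posteriors (prior × likelihood):
  QuickShip: 0.5 × 0.01 = 0.005
  Orbit: 0.23 × 0.1625 = 0.037375
  NorthLine: 0.1 × 0.024 = 0.0024
  MetroPost: 0.07 × 0.1475 = 0.010325
  Arrow: 0.1 × 0.343 = 0.0343
Total = 0.0894.
The ratio is 0.037375 / 0.0024 (the normalizer cancels) = 15.573.

15.573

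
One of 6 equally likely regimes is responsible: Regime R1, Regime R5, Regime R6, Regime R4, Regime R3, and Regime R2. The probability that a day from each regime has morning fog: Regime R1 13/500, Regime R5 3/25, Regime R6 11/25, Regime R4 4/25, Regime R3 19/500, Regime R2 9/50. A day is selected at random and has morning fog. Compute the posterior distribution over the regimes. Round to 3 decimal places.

Regime R1 0.027, Regime R5 0.124, Regime R6 0.456, Regime R4 0.166, Regime R3 0.039, Regime R2 0.187

With a uniform prior (1/6 each), posterior ∝ likelihood:
  Regime R1: 0.026
  Regime R5: 0.12
  Regime R6: 0.44
  Regime R4: 0.16
  Regime R3: 0.038
  Regime R2: 0.18
Total = 0.964.
P(Regime R1 | fog) = 0.026/0.964 ≈ 0.027
P(Regime R5 | fog) = 0.12/0.964 ≈ 0.124
P(Regime R6 | fog) = 0.44/0.964 ≈ 0.456
P(Regime R4 | fog) = 0.16/0.964 ≈ 0.166
P(Regime R3 | fog) = 0.038/0.964 ≈ 0.039
P(Regime R2 | fog) = 0.18/0.964 ≈ 0.187
(Check: 0.027+0.124+0.456+0.166+0.039+0.187 = 0.999.)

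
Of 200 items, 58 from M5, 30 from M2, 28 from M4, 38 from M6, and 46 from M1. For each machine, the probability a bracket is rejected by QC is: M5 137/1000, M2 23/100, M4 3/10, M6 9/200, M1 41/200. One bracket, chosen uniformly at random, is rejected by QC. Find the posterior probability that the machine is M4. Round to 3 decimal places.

Compute prior × likelihood for every hypothesis:
  M5: 0.29 × 0.137 = 0.03973
  M2: 0.15 × 0.23 = 0.0345
  M4: 0.14 × 0.3 = 0.042
  M6: 0.19 × 0.045 = 0.00855
  M1: 0.23 × 0.205 = 0.04715
Total = 0.17193.
P(M4 | evidence) = 0.042 / 0.17193 ≈ 0.244.

0.244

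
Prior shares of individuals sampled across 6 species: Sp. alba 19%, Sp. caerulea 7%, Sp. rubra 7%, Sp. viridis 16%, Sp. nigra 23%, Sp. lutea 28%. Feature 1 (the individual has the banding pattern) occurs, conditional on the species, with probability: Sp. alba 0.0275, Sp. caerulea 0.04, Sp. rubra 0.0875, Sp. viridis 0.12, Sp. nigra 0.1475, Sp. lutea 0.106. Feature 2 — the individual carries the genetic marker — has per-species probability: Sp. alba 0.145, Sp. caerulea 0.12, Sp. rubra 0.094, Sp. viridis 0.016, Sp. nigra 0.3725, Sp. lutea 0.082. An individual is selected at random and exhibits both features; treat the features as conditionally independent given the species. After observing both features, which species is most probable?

Compute prior × likelihood for every hypothesis:
  Sp. alba: 0.19 × 0.0275 × 0.145 = 0.000757625
  Sp. caerulea: 0.07 × 0.04 × 0.12 = 0.000336
  Sp. rubra: 0.07 × 0.0875 × 0.094 = 0.00057575
  Sp. viridis: 0.16 × 0.12 × 0.016 = 0.0003072
  Sp. nigra: 0.23 × 0.1475 × 0.3725 = 0.0126370625
  Sp. lutea: 0.28 × 0.106 × 0.082 = 0.00243376
Sum = 0.0170473975.
Largest term belongs to Sp. nigra, so Sp. nigra is most probable.

Sp. nigra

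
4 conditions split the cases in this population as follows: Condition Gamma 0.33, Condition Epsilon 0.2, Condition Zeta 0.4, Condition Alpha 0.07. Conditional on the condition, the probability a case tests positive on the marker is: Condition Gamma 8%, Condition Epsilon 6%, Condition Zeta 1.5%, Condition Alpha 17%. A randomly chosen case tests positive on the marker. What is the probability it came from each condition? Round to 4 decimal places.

Condition Gamma 0.4689, Condition Epsilon 0.2131, Condition Zeta 0.1066, Condition Alpha 0.2114

Compute prior × likelihood for every hypothesis:
  Condition Gamma: 0.33 × 0.08 = 0.0264
  Condition Epsilon: 0.2 × 0.06 = 0.012
  Condition Zeta: 0.4 × 0.015 = 0.006
  Condition Alpha: 0.07 × 0.17 = 0.0119
Normalizing constant = 0.0563.
P(Condition Gamma | marker-positive) = 0.0264/0.0563 ≈ 0.4689
P(Condition Epsilon | marker-positive) = 0.012/0.0563 ≈ 0.2131
P(Condition Zeta | marker-positive) = 0.006/0.0563 ≈ 0.1066
P(Condition Alpha | marker-positive) = 0.0119/0.0563 ≈ 0.2114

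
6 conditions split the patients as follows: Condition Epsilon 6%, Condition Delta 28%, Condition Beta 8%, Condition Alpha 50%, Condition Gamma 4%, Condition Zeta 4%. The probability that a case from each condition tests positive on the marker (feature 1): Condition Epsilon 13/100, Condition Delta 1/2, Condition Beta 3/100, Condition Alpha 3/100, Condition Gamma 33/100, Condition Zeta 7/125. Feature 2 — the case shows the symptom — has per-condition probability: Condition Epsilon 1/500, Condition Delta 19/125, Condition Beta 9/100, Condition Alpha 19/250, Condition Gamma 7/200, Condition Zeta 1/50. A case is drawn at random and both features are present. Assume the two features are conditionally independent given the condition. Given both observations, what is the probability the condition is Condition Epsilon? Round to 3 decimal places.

By Bayes' rule, posterior ∝ prior × likelihood:
  Condition Epsilon: 0.06 × 0.13 × 0.002 = 0.0000156
  Condition Delta: 0.28 × 0.5 × 0.152 = 0.02128
  Condition Beta: 0.08 × 0.03 × 0.09 = 0.000216
  Condition Alpha: 0.5 × 0.03 × 0.076 = 0.00114
  Condition Gamma: 0.04 × 0.33 × 0.035 = 0.000462
  Condition Zeta: 0.04 × 0.056 × 0.02 = 0.0000448
Total = 0.0231584.
P(Condition Epsilon | evidence) = 0.0000156 / 0.0231584 ≈ 0.001.

0.001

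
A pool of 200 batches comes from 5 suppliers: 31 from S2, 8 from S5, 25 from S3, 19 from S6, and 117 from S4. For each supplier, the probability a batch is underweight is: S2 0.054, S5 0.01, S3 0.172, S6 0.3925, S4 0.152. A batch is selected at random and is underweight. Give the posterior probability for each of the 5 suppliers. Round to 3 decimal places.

S2 0.053, S5 0.003, S3 0.137, S6 0.238, S4 0.568

By Bayes' rule, posterior ∝ prior × likelihood:
  S2: 0.155 × 0.054 = 0.00837
  S5: 0.04 × 0.01 = 0.0004
  S3: 0.125 × 0.172 = 0.0215
  S6: 0.095 × 0.3925 = 0.0372875
  S4: 0.585 × 0.152 = 0.08892
Total = 0.1564775.
P(S2 | underweight) = 0.00837/0.1564775 ≈ 0.053
P(S5 | underweight) = 0.0004/0.1564775 ≈ 0.003
P(S3 | underweight) = 0.0215/0.1564775 ≈ 0.137
P(S6 | underweight) = 0.0372875/0.1564775 ≈ 0.238
P(S4 | underweight) = 0.08892/0.1564775 ≈ 0.568
(Check: 0.053+0.003+0.137+0.238+0.568 = 0.999.)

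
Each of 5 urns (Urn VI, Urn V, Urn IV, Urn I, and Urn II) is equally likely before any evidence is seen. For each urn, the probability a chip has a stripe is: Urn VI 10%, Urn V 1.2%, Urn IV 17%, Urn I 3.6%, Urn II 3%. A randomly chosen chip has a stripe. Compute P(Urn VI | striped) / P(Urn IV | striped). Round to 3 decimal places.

With a uniform prior (1/5 each), posterior ∝ likelihood:
  Urn VI: 0.1
  Urn V: 0.012
  Urn IV: 0.17
  Urn I: 0.036
  Urn II: 0.03
Sum = 0.348.
The ratio is 0.1 / 0.17 (the normalizer cancels) = 0.588.

0.588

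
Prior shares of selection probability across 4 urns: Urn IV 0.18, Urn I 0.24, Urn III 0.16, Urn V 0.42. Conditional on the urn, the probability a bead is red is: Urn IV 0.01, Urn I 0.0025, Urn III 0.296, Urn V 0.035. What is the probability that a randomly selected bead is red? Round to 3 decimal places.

0.064

Unnormalized posteriors (prior × likelihood):
  Urn IV: 0.18 × 0.01 = 0.0018
  Urn I: 0.24 × 0.0025 = 0.0006
  Urn III: 0.16 × 0.296 = 0.04736
  Urn V: 0.42 × 0.035 = 0.0147
P(red) = 0.0018 + 0.0006 + 0.04736 + 0.0147 = 0.06446 → 0.064.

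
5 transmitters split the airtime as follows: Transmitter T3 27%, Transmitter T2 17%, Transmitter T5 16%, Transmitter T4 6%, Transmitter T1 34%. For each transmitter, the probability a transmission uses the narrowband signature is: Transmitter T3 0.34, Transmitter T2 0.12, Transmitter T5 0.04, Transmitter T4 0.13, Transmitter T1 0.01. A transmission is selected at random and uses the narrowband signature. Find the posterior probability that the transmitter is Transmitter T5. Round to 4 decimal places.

0.0493

Unnormalized posteriors (prior × likelihood):
  Transmitter T3: 0.27 × 0.34 = 0.0918
  Transmitter T2: 0.17 × 0.12 = 0.0204
  Transmitter T5: 0.16 × 0.04 = 0.0064
  Transmitter T4: 0.06 × 0.13 = 0.0078
  Transmitter T1: 0.34 × 0.01 = 0.0034
Normalizing constant = 0.1298.
P(Transmitter T5 | evidence) = 0.0064 / 0.1298 ≈ 0.0493.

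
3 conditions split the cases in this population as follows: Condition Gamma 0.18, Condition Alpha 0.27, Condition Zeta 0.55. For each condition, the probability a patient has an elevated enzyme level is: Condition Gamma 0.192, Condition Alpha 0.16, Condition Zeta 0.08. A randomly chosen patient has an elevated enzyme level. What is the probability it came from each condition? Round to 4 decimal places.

Compute prior × likelihood for every hypothesis:
  Condition Gamma: 0.18 × 0.192 = 0.03456
  Condition Alpha: 0.27 × 0.16 = 0.0432
  Condition Zeta: 0.55 × 0.08 = 0.044
Sum = 0.12176.
P(Condition Gamma | elevated) = 0.03456/0.12176 ≈ 0.2838
P(Condition Alpha | elevated) = 0.0432/0.12176 ≈ 0.3548
P(Condition Zeta | elevated) = 0.044/0.12176 ≈ 0.3614
(Check: 0.2838+0.3548+0.3614 = 1.0000.)

Condition Gamma 0.2838, Condition Alpha 0.3548, Condition Zeta 0.3614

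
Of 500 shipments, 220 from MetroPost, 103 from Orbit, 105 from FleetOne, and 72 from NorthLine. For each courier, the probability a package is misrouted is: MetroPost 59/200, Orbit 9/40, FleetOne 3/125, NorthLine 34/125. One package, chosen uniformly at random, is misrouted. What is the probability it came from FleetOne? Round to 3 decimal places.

Compute prior × likelihood for every hypothesis:
  MetroPost: 0.44 × 0.295 = 0.1298
  Orbit: 0.206 × 0.225 = 0.04635
  FleetOne: 0.21 × 0.024 = 0.00504
  NorthLine: 0.144 × 0.272 = 0.039168
Total = 0.220358.
P(FleetOne | evidence) = 0.00504 / 0.220358 ≈ 0.023.

0.023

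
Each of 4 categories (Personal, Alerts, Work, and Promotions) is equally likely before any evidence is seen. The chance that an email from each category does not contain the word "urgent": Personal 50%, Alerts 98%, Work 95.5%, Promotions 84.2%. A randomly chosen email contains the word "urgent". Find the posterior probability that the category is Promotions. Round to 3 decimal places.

0.219

Taking complements, P(urgent-flag | each) = Personal 0.5, Alerts 0.02, Work 0.045, Promotions 0.158.
With a uniform prior (1/4 each), posterior ∝ likelihood:
  Personal: 0.5
  Alerts: 0.02
  Work: 0.045
  Promotions: 0.158
Total = 0.723.
P(Promotions | evidence) = 0.158 / 0.723 ≈ 0.219.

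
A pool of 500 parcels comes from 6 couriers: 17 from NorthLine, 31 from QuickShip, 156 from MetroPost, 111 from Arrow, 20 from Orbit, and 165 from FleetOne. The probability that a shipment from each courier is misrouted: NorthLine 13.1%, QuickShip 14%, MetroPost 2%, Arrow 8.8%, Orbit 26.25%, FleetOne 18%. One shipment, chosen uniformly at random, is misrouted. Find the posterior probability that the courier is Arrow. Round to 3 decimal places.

Compute prior × likelihood for every hypothesis:
  NorthLine: 0.034 × 0.131 = 0.004454
  QuickShip: 0.062 × 0.14 = 0.00868
  MetroPost: 0.312 × 0.02 = 0.00624
  Arrow: 0.222 × 0.088 = 0.019536
  Orbit: 0.04 × 0.2625 = 0.0105
  FleetOne: 0.33 × 0.18 = 0.0594
Normalizing constant = 0.10881.
P(Arrow | evidence) = 0.019536 / 0.10881 ≈ 0.180.

0.180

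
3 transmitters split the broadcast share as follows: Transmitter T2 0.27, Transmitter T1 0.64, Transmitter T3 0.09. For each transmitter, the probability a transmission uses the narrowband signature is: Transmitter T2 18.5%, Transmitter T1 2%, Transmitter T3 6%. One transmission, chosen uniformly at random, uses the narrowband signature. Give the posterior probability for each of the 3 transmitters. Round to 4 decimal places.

Transmitter T2 0.7329, Transmitter T1 0.1878, Transmitter T3 0.0792

Compute prior × likelihood for every hypothesis:
  Transmitter T2: 0.27 × 0.185 = 0.04995
  Transmitter T1: 0.64 × 0.02 = 0.0128
  Transmitter T3: 0.09 × 0.06 = 0.0054
Total = 0.06815.
P(Transmitter T2 | narrowband) = 0.04995/0.06815 ≈ 0.7329
P(Transmitter T1 | narrowband) = 0.0128/0.06815 ≈ 0.1878
P(Transmitter T3 | narrowband) = 0.0054/0.06815 ≈ 0.0792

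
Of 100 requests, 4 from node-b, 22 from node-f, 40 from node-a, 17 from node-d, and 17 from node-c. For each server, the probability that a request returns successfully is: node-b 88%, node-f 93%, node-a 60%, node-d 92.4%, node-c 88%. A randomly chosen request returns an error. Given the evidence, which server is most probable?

Taking complements, P(error | each) = node-b 0.12, node-f 0.07, node-a 0.4, node-d 0.076, node-c 0.12.
Prior × likelihood for each hypothesis:
  node-b: 0.04 × 0.12 = 0.0048
  node-f: 0.22 × 0.07 = 0.0154
  node-a: 0.4 × 0.4 = 0.16
  node-d: 0.17 × 0.076 = 0.01292
  node-c: 0.17 × 0.12 = 0.0204
Total = 0.21352.
Largest term belongs to node-a, so node-a is most probable.

node-a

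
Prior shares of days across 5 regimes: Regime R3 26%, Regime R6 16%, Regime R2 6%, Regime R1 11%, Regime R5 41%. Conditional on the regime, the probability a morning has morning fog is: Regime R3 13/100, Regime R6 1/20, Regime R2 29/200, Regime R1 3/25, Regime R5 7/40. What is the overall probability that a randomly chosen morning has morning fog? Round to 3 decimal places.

0.135

By Bayes' rule, posterior ∝ prior × likelihood:
  Regime R3: 0.26 × 0.13 = 0.0338
  Regime R6: 0.16 × 0.05 = 0.008
  Regime R2: 0.06 × 0.145 = 0.0087
  Regime R1: 0.11 × 0.12 = 0.0132
  Regime R5: 0.41 × 0.175 = 0.07175
P(fog) = 0.0338 + 0.008 + 0.0087 + 0.0132 + 0.07175 = 0.13545 → 0.135.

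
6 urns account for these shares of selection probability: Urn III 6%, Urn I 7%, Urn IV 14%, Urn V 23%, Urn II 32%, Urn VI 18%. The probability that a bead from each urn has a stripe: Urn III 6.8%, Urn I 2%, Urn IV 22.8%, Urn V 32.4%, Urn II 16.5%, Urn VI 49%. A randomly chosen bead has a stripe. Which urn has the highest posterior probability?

Urn VI

Unnormalized posteriors (prior × likelihood):
  Urn III: 0.06 × 0.068 = 0.00408
  Urn I: 0.07 × 0.02 = 0.0014
  Urn IV: 0.14 × 0.228 = 0.03192
  Urn V: 0.23 × 0.324 = 0.07452
  Urn II: 0.32 × 0.165 = 0.0528
  Urn VI: 0.18 × 0.49 = 0.0882
Normalizing constant = 0.25292.
Largest term belongs to Urn VI, so Urn VI is most probable.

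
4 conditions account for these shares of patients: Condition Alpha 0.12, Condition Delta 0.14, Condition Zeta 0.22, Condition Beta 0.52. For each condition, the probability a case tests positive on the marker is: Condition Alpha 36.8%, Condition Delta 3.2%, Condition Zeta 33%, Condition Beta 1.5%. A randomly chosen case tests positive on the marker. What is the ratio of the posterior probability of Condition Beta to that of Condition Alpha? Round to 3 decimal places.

0.177

Compute prior × likelihood for every hypothesis:
  Condition Alpha: 0.12 × 0.368 = 0.04416
  Condition Delta: 0.14 × 0.032 = 0.00448
  Condition Zeta: 0.22 × 0.33 = 0.0726
  Condition Beta: 0.52 × 0.015 = 0.0078
Sum = 0.12904.
The ratio is 0.0078 / 0.04416 (the normalizer cancels) = 0.177.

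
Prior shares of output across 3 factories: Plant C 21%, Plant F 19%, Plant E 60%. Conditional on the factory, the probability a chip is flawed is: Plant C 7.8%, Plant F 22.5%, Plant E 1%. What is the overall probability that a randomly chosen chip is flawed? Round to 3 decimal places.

0.065

Unnormalized posteriors (prior × likelihood):
  Plant C: 0.21 × 0.078 = 0.01638
  Plant F: 0.19 × 0.225 = 0.04275
  Plant E: 0.6 × 0.01 = 0.006
P(flawed) = 0.01638 + 0.04275 + 0.006 = 0.06513 → 0.065.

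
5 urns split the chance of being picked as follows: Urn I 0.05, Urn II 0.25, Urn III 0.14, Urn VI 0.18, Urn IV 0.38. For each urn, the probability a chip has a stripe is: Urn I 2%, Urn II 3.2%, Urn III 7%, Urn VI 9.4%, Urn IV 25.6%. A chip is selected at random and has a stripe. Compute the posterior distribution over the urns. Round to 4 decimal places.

Unnormalized posteriors (prior × likelihood):
  Urn I: 0.05 × 0.02 = 0.001
  Urn II: 0.25 × 0.032 = 0.008
  Urn III: 0.14 × 0.07 = 0.0098
  Urn VI: 0.18 × 0.094 = 0.01692
  Urn IV: 0.38 × 0.256 = 0.09728
Total = 0.133.
P(Urn I | striped) = 0.001/0.133 ≈ 0.0075
P(Urn II | striped) = 0.008/0.133 ≈ 0.0602
P(Urn III | striped) = 0.0098/0.133 ≈ 0.0737
P(Urn VI | striped) = 0.01692/0.133 ≈ 0.1272
P(Urn IV | striped) = 0.09728/0.133 ≈ 0.7314

Urn I 0.0075, Urn II 0.0602, Urn III 0.0737, Urn VI 0.1272, Urn IV 0.7314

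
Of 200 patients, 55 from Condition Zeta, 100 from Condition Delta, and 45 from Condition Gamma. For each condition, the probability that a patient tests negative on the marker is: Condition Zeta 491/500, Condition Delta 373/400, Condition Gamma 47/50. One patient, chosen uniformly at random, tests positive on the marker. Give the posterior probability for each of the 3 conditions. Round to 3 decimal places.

Taking complements, P(marker-positive | each) = Condition Zeta 0.018, Condition Delta 0.0675, Condition Gamma 0.06.
Prior × likelihood for each hypothesis:
  Condition Zeta: 0.275 × 0.018 = 0.00495
  Condition Delta: 0.5 × 0.0675 = 0.03375
  Condition Gamma: 0.225 × 0.06 = 0.0135
Normalizing constant = 0.0522.
P(Condition Zeta | marker-positive) = 0.00495/0.0522 ≈ 0.095
P(Condition Delta | marker-positive) = 0.03375/0.0522 ≈ 0.647
P(Condition Gamma | marker-positive) = 0.0135/0.0522 ≈ 0.259

Condition Zeta 0.095, Condition Delta 0.647, Condition Gamma 0.259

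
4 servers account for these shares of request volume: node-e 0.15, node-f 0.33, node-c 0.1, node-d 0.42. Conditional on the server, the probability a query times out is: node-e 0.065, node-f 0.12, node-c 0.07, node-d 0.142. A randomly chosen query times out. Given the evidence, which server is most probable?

Unnormalized posteriors (prior × likelihood):
  node-e: 0.15 × 0.065 = 0.00975
  node-f: 0.33 × 0.12 = 0.0396
  node-c: 0.1 × 0.07 = 0.007
  node-d: 0.42 × 0.142 = 0.05964
Normalizing constant = 0.11599.
Largest term belongs to node-d, so node-d is most probable.

node-d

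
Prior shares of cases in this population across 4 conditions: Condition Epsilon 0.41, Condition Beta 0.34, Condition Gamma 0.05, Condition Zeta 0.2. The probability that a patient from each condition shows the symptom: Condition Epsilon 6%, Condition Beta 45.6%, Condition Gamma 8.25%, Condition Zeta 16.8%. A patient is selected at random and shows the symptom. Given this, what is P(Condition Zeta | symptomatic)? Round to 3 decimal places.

Compute prior × likelihood for every hypothesis:
  Condition Epsilon: 0.41 × 0.06 = 0.0246
  Condition Beta: 0.34 × 0.456 = 0.15504
  Condition Gamma: 0.05 × 0.0825 = 0.004125
  Condition Zeta: 0.2 × 0.168 = 0.0336
Sum = 0.217365.
P(Condition Zeta | evidence) = 0.0336 / 0.217365 ≈ 0.155.

0.155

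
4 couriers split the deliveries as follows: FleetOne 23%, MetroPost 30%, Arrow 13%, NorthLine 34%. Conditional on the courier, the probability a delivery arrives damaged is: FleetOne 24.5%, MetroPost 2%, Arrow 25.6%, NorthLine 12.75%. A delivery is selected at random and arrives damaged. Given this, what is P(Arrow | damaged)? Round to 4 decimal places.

Compute prior × likelihood for every hypothesis:
  FleetOne: 0.23 × 0.245 = 0.05635
  MetroPost: 0.3 × 0.02 = 0.006
  Arrow: 0.13 × 0.256 = 0.03328
  NorthLine: 0.34 × 0.1275 = 0.04335
Total = 0.13898.
P(Arrow | evidence) = 0.03328 / 0.13898 ≈ 0.2395.

0.2395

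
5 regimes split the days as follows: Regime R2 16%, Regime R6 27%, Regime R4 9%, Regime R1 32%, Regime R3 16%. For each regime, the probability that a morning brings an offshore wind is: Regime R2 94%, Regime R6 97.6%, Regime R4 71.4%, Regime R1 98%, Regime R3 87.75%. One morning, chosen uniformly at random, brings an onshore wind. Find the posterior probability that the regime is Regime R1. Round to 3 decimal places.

Taking complements, P(onshore | each) = Regime R2 0.06, Regime R6 0.024, Regime R4 0.286, Regime R1 0.02, Regime R3 0.1225.
Prior × likelihood for each hypothesis:
  Regime R2: 0.16 × 0.06 = 0.0096
  Regime R6: 0.27 × 0.024 = 0.00648
  Regime R4: 0.09 × 0.286 = 0.02574
  Regime R1: 0.32 × 0.02 = 0.0064
  Regime R3: 0.16 × 0.1225 = 0.0196
Total = 0.06782.
P(Regime R1 | evidence) = 0.0064 / 0.06782 ≈ 0.094.

0.094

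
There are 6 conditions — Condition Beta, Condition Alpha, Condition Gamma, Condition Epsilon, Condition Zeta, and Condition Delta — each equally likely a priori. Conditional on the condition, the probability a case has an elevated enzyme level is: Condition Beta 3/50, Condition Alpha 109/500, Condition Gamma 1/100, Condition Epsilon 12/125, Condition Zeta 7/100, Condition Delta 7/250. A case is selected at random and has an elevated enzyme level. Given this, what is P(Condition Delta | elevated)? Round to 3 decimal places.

With a uniform prior (1/6 each), posterior ∝ likelihood:
  Condition Beta: 0.06
  Condition Alpha: 0.218
  Condition Gamma: 0.01
  Condition Epsilon: 0.096
  Condition Zeta: 0.07
  Condition Delta: 0.028
Sum = 0.482.
P(Condition Delta | evidence) = 0.028 / 0.482 ≈ 0.058.

0.058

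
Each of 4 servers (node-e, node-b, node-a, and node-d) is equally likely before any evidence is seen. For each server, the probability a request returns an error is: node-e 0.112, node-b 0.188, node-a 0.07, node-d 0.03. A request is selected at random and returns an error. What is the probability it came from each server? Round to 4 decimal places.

Since the prior is uniform, the posterior is proportional to the likelihood:
  node-e: 0.112
  node-b: 0.188
  node-a: 0.07
  node-d: 0.03
Total = 0.4.
P(node-e | error) = 0.112/0.4 ≈ 0.2800
P(node-b | error) = 0.188/0.4 ≈ 0.4700
P(node-a | error) = 0.07/0.4 ≈ 0.1750
P(node-d | error) = 0.03/0.4 ≈ 0.0750

node-e 0.2800, node-b 0.4700, node-a 0.1750, node-d 0.0750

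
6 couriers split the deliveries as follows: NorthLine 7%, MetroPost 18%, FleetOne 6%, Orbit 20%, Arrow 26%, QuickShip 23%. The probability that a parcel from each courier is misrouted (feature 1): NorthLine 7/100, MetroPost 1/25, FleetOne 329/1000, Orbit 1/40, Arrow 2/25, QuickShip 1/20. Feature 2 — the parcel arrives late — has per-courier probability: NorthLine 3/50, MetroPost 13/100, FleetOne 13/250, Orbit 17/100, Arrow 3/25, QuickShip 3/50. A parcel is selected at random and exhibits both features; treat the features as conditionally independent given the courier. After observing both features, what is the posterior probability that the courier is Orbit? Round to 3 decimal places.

0.135

Unnormalized posteriors (prior × likelihood):
  NorthLine: 0.07 × 0.07 × 0.06 = 0.000294
  MetroPost: 0.18 × 0.04 × 0.13 = 0.000936
  FleetOne: 0.06 × 0.329 × 0.052 = 0.00102648
  Orbit: 0.2 × 0.025 × 0.17 = 0.00085
  Arrow: 0.26 × 0.08 × 0.12 = 0.002496
  QuickShip: 0.23 × 0.05 × 0.06 = 0.00069
Sum = 0.00629248.
P(Orbit | evidence) = 0.00085 / 0.00629248 ≈ 0.135.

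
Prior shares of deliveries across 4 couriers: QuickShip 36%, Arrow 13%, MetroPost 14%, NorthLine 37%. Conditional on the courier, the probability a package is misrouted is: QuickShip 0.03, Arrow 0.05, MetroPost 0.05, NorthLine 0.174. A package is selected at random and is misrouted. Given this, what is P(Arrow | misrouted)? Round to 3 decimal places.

0.073

Compute prior × likelihood for every hypothesis:
  QuickShip: 0.36 × 0.03 = 0.0108
  Arrow: 0.13 × 0.05 = 0.0065
  MetroPost: 0.14 × 0.05 = 0.007
  NorthLine: 0.37 × 0.174 = 0.06438
Total = 0.08868.
P(Arrow | evidence) = 0.0065 / 0.08868 ≈ 0.073.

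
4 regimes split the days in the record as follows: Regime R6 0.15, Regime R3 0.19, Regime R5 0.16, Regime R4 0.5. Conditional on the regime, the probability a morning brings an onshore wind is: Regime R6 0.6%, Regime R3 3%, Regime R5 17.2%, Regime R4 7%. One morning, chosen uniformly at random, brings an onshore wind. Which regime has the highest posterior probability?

Regime R4

Compute prior × likelihood for every hypothesis:
  Regime R6: 0.15 × 0.006 = 0.0009
  Regime R3: 0.19 × 0.03 = 0.0057
  Regime R5: 0.16 × 0.172 = 0.02752
  Regime R4: 0.5 × 0.07 = 0.035
Sum = 0.06912.
Largest term belongs to Regime R4, so Regime R4 is most probable.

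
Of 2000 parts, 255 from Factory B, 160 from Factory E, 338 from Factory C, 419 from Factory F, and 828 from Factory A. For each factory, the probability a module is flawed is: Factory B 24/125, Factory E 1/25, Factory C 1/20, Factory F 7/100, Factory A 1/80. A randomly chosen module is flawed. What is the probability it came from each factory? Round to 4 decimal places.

Factory B 0.4374, Factory E 0.0572, Factory C 0.1510, Factory F 0.2620, Factory A 0.0925

Compute prior × likelihood for every hypothesis:
  Factory B: 0.1275 × 0.192 = 0.02448
  Factory E: 0.08 × 0.04 = 0.0032
  Factory C: 0.169 × 0.05 = 0.00845
  Factory F: 0.2095 × 0.07 = 0.014665
  Factory A: 0.414 × 0.0125 = 0.005175
Normalizing constant = 0.05597.
P(Factory B | flawed) = 0.02448/0.05597 ≈ 0.4374
P(Factory E | flawed) = 0.0032/0.05597 ≈ 0.0572
P(Factory C | flawed) = 0.00845/0.05597 ≈ 0.1510
P(Factory F | flawed) = 0.014665/0.05597 ≈ 0.2620
P(Factory A | flawed) = 0.005175/0.05597 ≈ 0.0925
(Check: 0.4374+0.0572+0.1510+0.2620+0.0925 = 1.0001.)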